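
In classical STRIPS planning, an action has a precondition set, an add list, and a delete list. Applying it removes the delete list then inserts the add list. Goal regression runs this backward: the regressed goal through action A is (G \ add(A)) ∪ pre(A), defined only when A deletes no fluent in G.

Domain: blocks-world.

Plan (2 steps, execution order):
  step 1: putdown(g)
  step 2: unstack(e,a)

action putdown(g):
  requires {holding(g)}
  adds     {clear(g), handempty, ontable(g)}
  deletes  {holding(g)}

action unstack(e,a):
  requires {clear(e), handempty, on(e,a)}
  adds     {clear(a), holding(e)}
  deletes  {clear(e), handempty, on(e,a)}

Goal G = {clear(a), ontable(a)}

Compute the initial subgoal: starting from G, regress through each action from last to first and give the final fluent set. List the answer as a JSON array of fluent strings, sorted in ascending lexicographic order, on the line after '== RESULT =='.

Regress step by step:
  through step 2 (unstack(e,a)): drop {clear(a)}, keep {ontable(a)}, require {clear(e), handempty, on(e,a)}
    → {clear(e), handempty, on(e,a), ontable(a)}
  through step 1 (putdown(g)): drop {handempty}, keep {clear(e), on(e,a), ontable(a)}, require {holding(g)}
    → {clear(e), holding(g), on(e,a), ontable(a)}

== RESULT ==
["clear(e)", "holding(g)", "on(e,a)", "ontable(a)"]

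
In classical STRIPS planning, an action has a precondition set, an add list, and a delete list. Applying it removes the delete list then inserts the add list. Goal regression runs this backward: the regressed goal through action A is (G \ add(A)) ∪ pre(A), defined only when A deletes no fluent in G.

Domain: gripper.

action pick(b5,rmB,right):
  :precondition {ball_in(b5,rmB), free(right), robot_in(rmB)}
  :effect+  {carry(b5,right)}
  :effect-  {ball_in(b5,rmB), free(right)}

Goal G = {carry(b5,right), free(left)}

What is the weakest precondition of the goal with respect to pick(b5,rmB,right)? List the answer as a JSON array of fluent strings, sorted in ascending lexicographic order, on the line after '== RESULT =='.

Compute (G \ add) ∪ pre:
  G ∩ del = {}  (empty — regression defined)
  G \ add = {carry(b5,right), free(left)} \ {carry(b5,right)} = {free(left)}
  ∪ pre   = {free(left)} ∪ {ball_in(b5,rmB), free(right), robot_in(rmB)}
          = {ball_in(b5,rmB), free(left), free(right), robot_in(rmB)}

== RESULT ==
["ball_in(b5,rmB)", "free(left)", "free(right)", "robot_in(rmB)"]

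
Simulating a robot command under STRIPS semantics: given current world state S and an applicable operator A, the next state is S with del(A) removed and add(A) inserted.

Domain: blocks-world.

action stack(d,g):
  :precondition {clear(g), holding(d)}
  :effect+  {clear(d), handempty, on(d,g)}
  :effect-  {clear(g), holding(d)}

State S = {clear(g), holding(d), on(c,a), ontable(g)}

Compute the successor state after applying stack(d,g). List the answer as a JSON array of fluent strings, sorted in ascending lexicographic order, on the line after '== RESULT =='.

Progress:
  pre ⊆ S: {clear(g), holding(d)} ⊆ S  — applicable
  S \ del = {on(c,a), ontable(g)}
  ∪ add   = {clear(d), handempty, on(c,a), on(d,g), ontable(g)}

== RESULT ==
["clear(d)", "handempty", "on(c,a)", "on(d,g)", "ontable(g)"]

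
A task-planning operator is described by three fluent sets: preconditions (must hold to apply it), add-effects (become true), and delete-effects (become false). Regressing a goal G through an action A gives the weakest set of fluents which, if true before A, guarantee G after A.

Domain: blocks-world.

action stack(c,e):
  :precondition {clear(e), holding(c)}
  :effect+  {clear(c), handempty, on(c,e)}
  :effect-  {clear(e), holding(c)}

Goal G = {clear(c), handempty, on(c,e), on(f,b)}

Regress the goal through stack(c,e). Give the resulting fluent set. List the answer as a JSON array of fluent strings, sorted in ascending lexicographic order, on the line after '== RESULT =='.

Compute (G \ add) ∪ pre:
  G ∩ del = {}  (empty — regression defined)
  G \ add = {clear(c), handempty, on(c,e), on(f,b)} \ {clear(c), handempty, on(c,e)} = {on(f,b)}
  ∪ pre   = {on(f,b)} ∪ {clear(e), holding(c)}
          = {clear(e), holding(c), on(f,b)}

== RESULT ==
["clear(e)", "holding(c)", "on(f,b)"]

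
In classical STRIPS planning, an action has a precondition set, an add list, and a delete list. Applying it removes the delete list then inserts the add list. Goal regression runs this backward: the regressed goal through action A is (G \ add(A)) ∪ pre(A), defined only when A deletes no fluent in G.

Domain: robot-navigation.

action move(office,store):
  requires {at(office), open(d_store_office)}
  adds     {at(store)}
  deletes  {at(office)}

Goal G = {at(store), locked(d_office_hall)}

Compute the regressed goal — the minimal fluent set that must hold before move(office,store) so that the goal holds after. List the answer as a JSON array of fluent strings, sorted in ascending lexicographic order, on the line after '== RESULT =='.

Compute (G \ add) ∪ pre:
  G ∩ del = {}  (empty — regression defined)
  G \ add = {at(store), locked(d_office_hall)} \ {at(store)} = {locked(d_office_hall)}
  ∪ pre   = {locked(d_office_hall)} ∪ {at(office), open(d_store_office)}
          = {at(office), locked(d_office_hall), open(d_store_office)}

== RESULT ==
["at(office)", "locked(d_office_hall)", "open(d_store_office)"]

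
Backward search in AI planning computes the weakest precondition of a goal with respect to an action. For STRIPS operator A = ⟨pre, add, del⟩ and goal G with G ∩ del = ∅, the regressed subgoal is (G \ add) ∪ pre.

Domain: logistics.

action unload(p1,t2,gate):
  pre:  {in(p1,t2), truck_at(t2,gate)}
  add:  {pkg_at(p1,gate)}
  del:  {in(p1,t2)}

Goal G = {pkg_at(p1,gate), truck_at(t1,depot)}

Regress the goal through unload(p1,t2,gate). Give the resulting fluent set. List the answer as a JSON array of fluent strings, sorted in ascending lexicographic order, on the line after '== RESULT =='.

Compute (G \ add) ∪ pre:
  G ∩ del = {}  (empty — regression defined)
  G \ add = {pkg_at(p1,gate), truck_at(t1,depot)} \ {pkg_at(p1,gate)} = {truck_at(t1,depot)}
  ∪ pre   = {truck_at(t1,depot)} ∪ {in(p1,t2), truck_at(t2,gate)}
          = {in(p1,t2), truck_at(t1,depot), truck_at(t2,gate)}

== RESULT ==
["in(p1,t2)", "truck_at(t1,depot)", "truck_at(t2,gate)"]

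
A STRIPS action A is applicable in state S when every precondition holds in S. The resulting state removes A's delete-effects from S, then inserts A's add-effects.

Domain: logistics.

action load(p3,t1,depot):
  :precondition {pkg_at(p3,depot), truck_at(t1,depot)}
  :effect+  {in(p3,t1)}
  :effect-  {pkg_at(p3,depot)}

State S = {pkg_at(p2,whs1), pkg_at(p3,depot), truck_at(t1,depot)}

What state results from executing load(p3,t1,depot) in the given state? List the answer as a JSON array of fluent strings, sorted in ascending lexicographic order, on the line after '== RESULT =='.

Progress:
  pre ⊆ S: {pkg_at(p3,depot), truck_at(t1,depot)} ⊆ S  — applicable
  S \ del = {pkg_at(p2,whs1), truck_at(t1,depot)}
  ∪ add   = {in(p3,t1), pkg_at(p2,whs1), truck_at(t1,depot)}

== RESULT ==
["in(p3,t1)", "pkg_at(p2,whs1)", "truck_at(t1,depot)"]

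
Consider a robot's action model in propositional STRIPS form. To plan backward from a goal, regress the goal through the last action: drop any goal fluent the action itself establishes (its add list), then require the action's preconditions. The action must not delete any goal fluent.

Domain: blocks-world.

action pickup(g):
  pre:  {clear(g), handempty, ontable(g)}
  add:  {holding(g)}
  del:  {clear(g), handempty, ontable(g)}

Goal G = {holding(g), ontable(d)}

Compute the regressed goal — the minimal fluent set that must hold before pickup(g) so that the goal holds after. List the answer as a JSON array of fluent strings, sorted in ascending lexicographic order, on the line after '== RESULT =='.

Regress:
  G ∩ del = {}  (empty — regression defined)
  G \ add = {holding(g), ontable(d)} \ {holding(g)} = {ontable(d)}
  ∪ pre   = {ontable(d)} ∪ {clear(g), handempty, ontable(g)}
          = {clear(g), handempty, ontable(d), ontable(g)}

== RESULT ==
["clear(g)", "handempty", "ontable(d)", "ontable(g)"]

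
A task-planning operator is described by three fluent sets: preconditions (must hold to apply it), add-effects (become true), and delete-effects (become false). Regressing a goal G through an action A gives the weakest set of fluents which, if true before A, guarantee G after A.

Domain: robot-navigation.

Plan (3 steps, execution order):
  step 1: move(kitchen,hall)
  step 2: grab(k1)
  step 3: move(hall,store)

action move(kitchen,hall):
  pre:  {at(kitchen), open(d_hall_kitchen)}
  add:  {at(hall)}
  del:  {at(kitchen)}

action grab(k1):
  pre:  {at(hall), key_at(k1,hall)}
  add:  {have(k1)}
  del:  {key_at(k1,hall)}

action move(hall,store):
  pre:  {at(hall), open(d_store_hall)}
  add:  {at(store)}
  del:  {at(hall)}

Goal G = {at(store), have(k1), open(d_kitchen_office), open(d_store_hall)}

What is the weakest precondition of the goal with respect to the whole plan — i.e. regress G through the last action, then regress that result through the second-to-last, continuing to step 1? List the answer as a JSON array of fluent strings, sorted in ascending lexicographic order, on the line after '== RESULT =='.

Regress step by step:
  through step 3 (move(hall,store)): drop {at(store)}, keep {have(k1), open(d_kitchen_office), open(d_store_hall)}, require {at(hall), open(d_store_hall)}
    → {at(hall), have(k1), open(d_kitchen_office), open(d_store_hall)}
  through step 2 (grab(k1)): drop {have(k1)}, keep {at(hall), open(d_kitchen_office), open(d_store_hall)}, require {at(hall), key_at(k1,hall)}
    → {at(hall), key_at(k1,hall), open(d_kitchen_office), open(d_store_hall)}
  through step 1 (move(kitchen,hall)): drop {at(hall)}, keep {key_at(k1,hall), open(d_kitchen_office), open(d_store_hall)}, require {at(kitchen), open(d_hall_kitchen)}
    → {at(kitchen), key_at(k1,hall), open(d_hall_kitchen), open(d_kitchen_office), open(d_store_hall)}

== RESULT ==
["at(kitchen)", "key_at(k1,hall)", "open(d_hall_kitchen)", "open(d_kitchen_office)", "open(d_store_hall)"]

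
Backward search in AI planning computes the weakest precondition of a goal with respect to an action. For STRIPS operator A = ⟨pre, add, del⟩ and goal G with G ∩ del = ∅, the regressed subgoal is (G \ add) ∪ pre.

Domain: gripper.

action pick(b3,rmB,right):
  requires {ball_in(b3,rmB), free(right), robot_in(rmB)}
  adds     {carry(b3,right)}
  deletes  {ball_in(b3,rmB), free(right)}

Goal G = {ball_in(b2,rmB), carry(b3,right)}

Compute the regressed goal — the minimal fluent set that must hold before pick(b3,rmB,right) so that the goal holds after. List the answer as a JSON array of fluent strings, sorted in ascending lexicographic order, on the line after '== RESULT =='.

Regress:
  G ∩ del = {}  (empty — regression defined)
  G \ add = {ball_in(b2,rmB), carry(b3,right)} \ {carry(b3,right)} = {ball_in(b2,rmB)}
  ∪ pre   = {ball_in(b2,rmB)} ∪ {ball_in(b3,rmB), free(right), robot_in(rmB)}
          = {ball_in(b2,rmB), ball_in(b3,rmB), free(right), robot_in(rmB)}

== RESULT ==
["ball_in(b2,rmB)", "ball_in(b3,rmB)", "free(right)", "robot_in(rmB)"]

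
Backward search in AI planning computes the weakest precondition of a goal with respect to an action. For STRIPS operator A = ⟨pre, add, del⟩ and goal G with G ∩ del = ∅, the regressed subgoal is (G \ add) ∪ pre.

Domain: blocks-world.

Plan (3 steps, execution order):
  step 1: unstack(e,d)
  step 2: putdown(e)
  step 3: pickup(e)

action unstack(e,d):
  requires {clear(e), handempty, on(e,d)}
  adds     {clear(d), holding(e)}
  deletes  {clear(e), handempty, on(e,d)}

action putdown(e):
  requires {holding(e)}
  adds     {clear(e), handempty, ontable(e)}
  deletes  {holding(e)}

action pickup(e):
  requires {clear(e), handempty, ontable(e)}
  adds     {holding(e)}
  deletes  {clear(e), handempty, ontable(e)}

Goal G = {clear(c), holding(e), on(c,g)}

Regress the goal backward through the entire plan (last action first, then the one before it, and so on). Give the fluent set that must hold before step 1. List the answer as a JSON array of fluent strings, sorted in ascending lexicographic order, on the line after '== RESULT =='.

Work backward from the goal:
  through step 3 (pickup(e)): drop {holding(e)}, keep {clear(c), on(c,g)}, require {clear(e), handempty, ontable(e)}
    → {clear(c), clear(e), handempty, on(c,g), ontable(e)}
  through step 2 (putdown(e)): drop {clear(e), handempty, ontable(e)}, keep {clear(c), on(c,g)}, require {holding(e)}
    → {clear(c), holding(e), on(c,g)}
  through step 1 (unstack(e,d)): drop {holding(e)}, keep {clear(c), on(c,g)}, require {clear(e), handempty, on(e,d)}
    → {clear(c), clear(e), handempty, on(c,g), on(e,d)}

== RESULT ==
["clear(c)", "clear(e)", "handempty", "on(c,g)", "on(e,d)"]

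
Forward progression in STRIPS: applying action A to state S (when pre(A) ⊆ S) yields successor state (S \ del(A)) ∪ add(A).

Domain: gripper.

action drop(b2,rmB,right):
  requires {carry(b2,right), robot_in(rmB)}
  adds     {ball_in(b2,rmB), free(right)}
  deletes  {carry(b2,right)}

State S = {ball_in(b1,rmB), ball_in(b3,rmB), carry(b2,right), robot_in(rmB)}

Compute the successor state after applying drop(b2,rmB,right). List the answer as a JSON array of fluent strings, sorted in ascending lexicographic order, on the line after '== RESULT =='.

Compute (S \ del) ∪ add:
  pre ⊆ S: {carry(b2,right), robot_in(rmB)} ⊆ S  — applicable
  S \ del = {ball_in(b1,rmB), ball_in(b3,rmB), robot_in(rmB)}
  ∪ add   = {ball_in(b1,rmB), ball_in(b2,rmB), ball_in(b3,rmB), free(right), robot_in(rmB)}

== RESULT ==
["ball_in(b1,rmB)", "ball_in(b2,rmB)", "ball_in(b3,rmB)", "free(right)", "robot_in(rmB)"]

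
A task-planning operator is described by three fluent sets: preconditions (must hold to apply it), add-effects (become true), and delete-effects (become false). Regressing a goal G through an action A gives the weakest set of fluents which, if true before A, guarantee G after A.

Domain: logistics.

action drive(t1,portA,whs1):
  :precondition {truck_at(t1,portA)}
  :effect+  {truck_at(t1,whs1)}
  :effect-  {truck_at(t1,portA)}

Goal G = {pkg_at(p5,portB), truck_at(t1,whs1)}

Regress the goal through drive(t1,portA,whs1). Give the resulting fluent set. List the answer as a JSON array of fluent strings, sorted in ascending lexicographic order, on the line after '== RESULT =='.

Regress:
  G ∩ del = {}  (empty — regression defined)
  G \ add = {pkg_at(p5,portB), truck_at(t1,whs1)} \ {truck_at(t1,whs1)} = {pkg_at(p5,portB)}
  ∪ pre   = {pkg_at(p5,portB)} ∪ {truck_at(t1,portA)}
          = {pkg_at(p5,portB), truck_at(t1,portA)}

== RESULT ==
["pkg_at(p5,portB)", "truck_at(t1,portA)"]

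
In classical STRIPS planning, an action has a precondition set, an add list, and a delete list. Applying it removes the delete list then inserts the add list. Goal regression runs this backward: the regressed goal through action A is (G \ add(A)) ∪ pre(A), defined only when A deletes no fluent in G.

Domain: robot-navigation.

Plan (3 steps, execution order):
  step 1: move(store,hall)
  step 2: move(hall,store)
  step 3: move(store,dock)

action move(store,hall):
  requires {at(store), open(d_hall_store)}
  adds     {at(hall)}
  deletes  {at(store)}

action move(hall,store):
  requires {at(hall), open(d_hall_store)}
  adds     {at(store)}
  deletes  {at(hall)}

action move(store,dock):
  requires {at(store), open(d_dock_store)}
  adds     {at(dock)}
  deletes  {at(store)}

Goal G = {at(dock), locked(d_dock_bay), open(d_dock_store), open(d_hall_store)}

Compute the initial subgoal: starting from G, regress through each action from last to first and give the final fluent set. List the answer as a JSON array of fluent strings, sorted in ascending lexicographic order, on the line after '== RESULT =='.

Regress step by step:
  through step 3 (move(store,dock)): drop {at(dock)}, keep {locked(d_dock_bay), open(d_dock_store), open(d_hall_store)}, require {at(store), open(d_dock_store)}
    → {at(store), locked(d_dock_bay), open(d_dock_store), open(d_hall_store)}
  through step 2 (move(hall,store)): drop {at(store)}, keep {locked(d_dock_bay), open(d_dock_store), open(d_hall_store)}, require {at(hall), open(d_hall_store)}
    → {at(hall), locked(d_dock_bay), open(d_dock_store), open(d_hall_store)}
  through step 1 (move(store,hall)): drop {at(hall)}, keep {locked(d_dock_bay), open(d_dock_store), open(d_hall_store)}, require {at(store), open(d_hall_store)}
    → {at(store), locked(d_dock_bay), open(d_dock_store), open(d_hall_store)}

== RESULT ==
["at(store)", "locked(d_dock_bay)", "open(d_dock_store)", "open(d_hall_store)"]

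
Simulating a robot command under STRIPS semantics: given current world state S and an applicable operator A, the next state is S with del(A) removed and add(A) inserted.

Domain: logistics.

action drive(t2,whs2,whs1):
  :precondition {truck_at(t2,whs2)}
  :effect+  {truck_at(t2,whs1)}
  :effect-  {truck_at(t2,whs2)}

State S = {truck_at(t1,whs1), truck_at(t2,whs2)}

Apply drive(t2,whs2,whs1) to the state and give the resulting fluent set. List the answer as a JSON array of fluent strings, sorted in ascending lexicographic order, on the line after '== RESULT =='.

Progress:
  pre ⊆ S: {truck_at(t2,whs2)} ⊆ S  — applicable
  S \ del = {truck_at(t1,whs1)}
  ∪ add   = {truck_at(t1,whs1), truck_at(t2,whs1)}

== RESULT ==
["truck_at(t1,whs1)", "truck_at(t2,whs1)"]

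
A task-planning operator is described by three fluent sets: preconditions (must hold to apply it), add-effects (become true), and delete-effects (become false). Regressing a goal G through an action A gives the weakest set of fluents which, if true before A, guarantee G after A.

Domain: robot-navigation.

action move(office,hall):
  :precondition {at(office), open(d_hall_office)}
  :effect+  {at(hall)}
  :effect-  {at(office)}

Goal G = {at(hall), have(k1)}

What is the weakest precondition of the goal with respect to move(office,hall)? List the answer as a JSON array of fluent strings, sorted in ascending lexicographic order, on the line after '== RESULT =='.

Compute (G \ add) ∪ pre:
  G ∩ del = {}  (empty — regression defined)
  G \ add = {at(hall), have(k1)} \ {at(hall)} = {have(k1)}
  ∪ pre   = {have(k1)} ∪ {at(office), open(d_hall_office)}
          = {at(office), have(k1), open(d_hall_office)}

== RESULT ==
["at(office)", "have(k1)", "open(d_hall_office)"]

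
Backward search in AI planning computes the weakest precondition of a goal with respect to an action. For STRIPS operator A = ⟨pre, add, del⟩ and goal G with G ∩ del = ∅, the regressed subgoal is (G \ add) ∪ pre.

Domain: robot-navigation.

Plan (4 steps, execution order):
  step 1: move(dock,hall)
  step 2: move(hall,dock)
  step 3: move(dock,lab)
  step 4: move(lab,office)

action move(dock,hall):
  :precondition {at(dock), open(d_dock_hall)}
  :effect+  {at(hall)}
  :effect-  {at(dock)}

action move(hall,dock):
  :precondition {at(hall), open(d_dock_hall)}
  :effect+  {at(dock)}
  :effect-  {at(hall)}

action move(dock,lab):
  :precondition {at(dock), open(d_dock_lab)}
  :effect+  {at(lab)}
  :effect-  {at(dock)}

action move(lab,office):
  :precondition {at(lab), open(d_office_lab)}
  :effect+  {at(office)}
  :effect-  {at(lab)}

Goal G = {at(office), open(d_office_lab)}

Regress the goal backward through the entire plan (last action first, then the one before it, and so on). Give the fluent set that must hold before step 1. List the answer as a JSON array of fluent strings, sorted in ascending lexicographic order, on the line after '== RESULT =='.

Regress step by step:
  through step 4 (move(lab,office)): drop {at(office)}, keep {open(d_office_lab)}, require {at(lab), open(d_office_lab)}
    → {at(lab), open(d_office_lab)}
  through step 3 (move(dock,lab)): drop {at(lab)}, keep {open(d_office_lab)}, require {at(dock), open(d_dock_lab)}
    → {at(dock), open(d_dock_lab), open(d_office_lab)}
  through step 2 (move(hall,dock)): drop {at(dock)}, keep {open(d_dock_lab), open(d_office_lab)}, require {at(hall), open(d_dock_hall)}
    → {at(hall), open(d_dock_hall), open(d_dock_lab), open(d_office_lab)}
  through step 1 (move(dock,hall)): drop {at(hall)}, keep {open(d_dock_hall), open(d_dock_lab), open(d_office_lab)}, require {at(dock), open(d_dock_hall)}
    → {at(dock), open(d_dock_hall), open(d_dock_lab), open(d_office_lab)}

== RESULT ==
["at(dock)", "open(d_dock_hall)", "open(d_dock_lab)", "open(d_office_lab)"]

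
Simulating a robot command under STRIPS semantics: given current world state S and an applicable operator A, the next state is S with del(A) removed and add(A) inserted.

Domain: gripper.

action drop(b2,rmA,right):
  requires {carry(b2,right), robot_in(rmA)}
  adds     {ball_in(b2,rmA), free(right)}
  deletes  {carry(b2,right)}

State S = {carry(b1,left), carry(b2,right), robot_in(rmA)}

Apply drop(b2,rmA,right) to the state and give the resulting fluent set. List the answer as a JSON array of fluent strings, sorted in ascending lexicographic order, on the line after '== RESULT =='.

Progress:
  pre ⊆ S: {carry(b2,right), robot_in(rmA)} ⊆ S  — applicable
  S \ del = {carry(b1,left), robot_in(rmA)}
  ∪ add   = {ball_in(b2,rmA), carry(b1,left), free(right), robot_in(rmA)}

== RESULT ==
["ball_in(b2,rmA)", "carry(b1,left)", "free(right)", "robot_in(rmA)"]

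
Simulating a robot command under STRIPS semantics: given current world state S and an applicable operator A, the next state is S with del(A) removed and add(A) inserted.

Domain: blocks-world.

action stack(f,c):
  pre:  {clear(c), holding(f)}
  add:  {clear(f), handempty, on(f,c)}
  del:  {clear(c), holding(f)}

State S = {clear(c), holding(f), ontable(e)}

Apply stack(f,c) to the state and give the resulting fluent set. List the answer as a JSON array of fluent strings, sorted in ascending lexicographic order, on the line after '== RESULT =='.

Progress:
  pre ⊆ S: {clear(c), holding(f)} ⊆ S  — applicable
  S \ del = {ontable(e)}
  ∪ add   = {clear(f), handempty, on(f,c), ontable(e)}

== RESULT ==
["clear(f)", "handempty", "on(f,c)", "ontable(e)"]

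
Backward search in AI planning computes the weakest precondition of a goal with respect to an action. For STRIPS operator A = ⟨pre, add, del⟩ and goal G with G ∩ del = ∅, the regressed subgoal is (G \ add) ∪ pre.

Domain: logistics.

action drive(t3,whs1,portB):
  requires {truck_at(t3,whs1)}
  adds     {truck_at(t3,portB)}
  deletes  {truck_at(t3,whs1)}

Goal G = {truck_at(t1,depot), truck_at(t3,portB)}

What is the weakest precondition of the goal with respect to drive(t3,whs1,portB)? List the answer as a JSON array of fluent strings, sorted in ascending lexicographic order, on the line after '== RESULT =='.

Regress:
  G ∩ del = {}  (empty — regression defined)
  G \ add = {truck_at(t1,depot), truck_at(t3,portB)} \ {truck_at(t3,portB)} = {truck_at(t1,depot)}
  ∪ pre   = {truck_at(t1,depot)} ∪ {truck_at(t3,whs1)}
          = {truck_at(t1,depot), truck_at(t3,whs1)}

== RESULT ==
["truck_at(t1,depot)", "truck_at(t3,whs1)"]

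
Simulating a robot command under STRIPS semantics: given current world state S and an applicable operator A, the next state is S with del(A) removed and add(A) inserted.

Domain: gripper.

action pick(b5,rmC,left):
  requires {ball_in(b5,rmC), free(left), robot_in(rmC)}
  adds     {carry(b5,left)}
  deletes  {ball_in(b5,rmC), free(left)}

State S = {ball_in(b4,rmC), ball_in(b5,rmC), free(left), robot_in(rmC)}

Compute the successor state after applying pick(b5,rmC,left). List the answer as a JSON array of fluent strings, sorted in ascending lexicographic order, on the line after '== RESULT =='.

Compute (S \ del) ∪ add:
  pre ⊆ S: {ball_in(b5,rmC), free(left), robot_in(rmC)} ⊆ S  — applicable
  S \ del = {ball_in(b4,rmC), robot_in(rmC)}
  ∪ add   = {ball_in(b4,rmC), carry(b5,left), robot_in(rmC)}

== RESULT ==
["ball_in(b4,rmC)", "carry(b5,left)", "robot_in(rmC)"]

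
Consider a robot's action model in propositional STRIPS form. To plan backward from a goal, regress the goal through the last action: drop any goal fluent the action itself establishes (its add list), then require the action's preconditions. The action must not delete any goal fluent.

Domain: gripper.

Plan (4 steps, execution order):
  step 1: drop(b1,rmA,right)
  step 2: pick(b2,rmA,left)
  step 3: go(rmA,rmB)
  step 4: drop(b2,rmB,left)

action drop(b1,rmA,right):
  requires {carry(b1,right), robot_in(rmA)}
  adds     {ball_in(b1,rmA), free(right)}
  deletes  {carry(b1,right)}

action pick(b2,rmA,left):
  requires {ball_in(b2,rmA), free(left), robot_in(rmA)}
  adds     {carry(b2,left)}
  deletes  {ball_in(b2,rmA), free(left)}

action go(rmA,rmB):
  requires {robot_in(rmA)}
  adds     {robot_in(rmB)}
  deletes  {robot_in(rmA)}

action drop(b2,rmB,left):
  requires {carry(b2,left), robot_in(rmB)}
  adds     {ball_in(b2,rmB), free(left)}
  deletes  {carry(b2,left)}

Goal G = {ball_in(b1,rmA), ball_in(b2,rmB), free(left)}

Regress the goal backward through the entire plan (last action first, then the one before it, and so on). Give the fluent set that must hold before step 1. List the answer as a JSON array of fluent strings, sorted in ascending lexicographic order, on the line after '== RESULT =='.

Work backward from the goal:
  through step 4 (drop(b2,rmB,left)): drop {ball_in(b2,rmB), free(left)}, keep {ball_in(b1,rmA)}, require {carry(b2,left), robot_in(rmB)}
    → {ball_in(b1,rmA), carry(b2,left), robot_in(rmB)}
  through step 3 (go(rmA,rmB)): drop {robot_in(rmB)}, keep {ball_in(b1,rmA), carry(b2,left)}, require {robot_in(rmA)}
    → {ball_in(b1,rmA), carry(b2,left), robot_in(rmA)}
  through step 2 (pick(b2,rmA,left)): drop {carry(b2,left)}, keep {ball_in(b1,rmA), robot_in(rmA)}, require {ball_in(b2,rmA), free(left), robot_in(rmA)}
    → {ball_in(b1,rmA), ball_in(b2,rmA), free(left), robot_in(rmA)}
  through step 1 (drop(b1,rmA,right)): drop {ball_in(b1,rmA)}, keep {ball_in(b2,rmA), free(left), robot_in(rmA)}, require {carry(b1,right), robot_in(rmA)}
    → {ball_in(b2,rmA), carry(b1,right), free(left), robot_in(rmA)}

== RESULT ==
["ball_in(b2,rmA)", "carry(b1,right)", "free(left)", "robot_in(rmA)"]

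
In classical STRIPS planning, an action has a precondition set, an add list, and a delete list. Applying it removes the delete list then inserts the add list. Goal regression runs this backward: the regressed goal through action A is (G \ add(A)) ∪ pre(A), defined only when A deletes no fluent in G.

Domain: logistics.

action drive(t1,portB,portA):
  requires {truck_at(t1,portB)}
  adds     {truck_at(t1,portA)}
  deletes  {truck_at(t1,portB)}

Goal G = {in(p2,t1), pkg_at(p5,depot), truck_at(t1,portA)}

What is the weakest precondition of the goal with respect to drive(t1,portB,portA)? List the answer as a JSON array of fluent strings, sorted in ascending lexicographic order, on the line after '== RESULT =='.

Regress:
  G ∩ del = {}  (empty — regression defined)
  G \ add = {in(p2,t1), pkg_at(p5,depot), truck_at(t1,portA)} \ {truck_at(t1,portA)} = {in(p2,t1), pkg_at(p5,depot)}
  ∪ pre   = {in(p2,t1), pkg_at(p5,depot)} ∪ {truck_at(t1,portB)}
          = {in(p2,t1), pkg_at(p5,depot), truck_at(t1,portB)}

== RESULT ==
["in(p2,t1)", "pkg_at(p5,depot)", "truck_at(t1,portB)"]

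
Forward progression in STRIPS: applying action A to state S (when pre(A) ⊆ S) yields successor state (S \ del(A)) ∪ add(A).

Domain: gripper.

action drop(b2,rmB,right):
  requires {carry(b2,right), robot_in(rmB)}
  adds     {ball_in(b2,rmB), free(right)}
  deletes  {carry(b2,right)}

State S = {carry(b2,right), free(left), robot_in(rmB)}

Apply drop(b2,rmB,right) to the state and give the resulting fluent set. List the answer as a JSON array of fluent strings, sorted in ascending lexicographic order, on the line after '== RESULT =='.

Compute (S \ del) ∪ add:
  pre ⊆ S: {carry(b2,right), robot_in(rmB)} ⊆ S  — applicable
  S \ del = {free(left), robot_in(rmB)}
  ∪ add   = {ball_in(b2,rmB), free(left), free(right), robot_in(rmB)}

== RESULT ==
["ball_in(b2,rmB)", "free(left)", "free(right)", "robot_in(rmB)"]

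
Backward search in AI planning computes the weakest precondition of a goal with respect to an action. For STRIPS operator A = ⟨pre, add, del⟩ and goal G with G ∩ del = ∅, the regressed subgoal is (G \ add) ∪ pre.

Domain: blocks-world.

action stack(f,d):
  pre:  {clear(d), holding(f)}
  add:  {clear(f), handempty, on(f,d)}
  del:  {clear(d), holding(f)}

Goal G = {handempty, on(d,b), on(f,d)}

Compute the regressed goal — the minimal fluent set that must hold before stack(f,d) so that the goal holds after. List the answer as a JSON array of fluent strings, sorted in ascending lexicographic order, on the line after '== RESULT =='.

Regress:
  G ∩ del = {}  (empty — regression defined)
  G \ add = {handempty, on(d,b), on(f,d)} \ {clear(f), handempty, on(f,d)} = {on(d,b)}
  ∪ pre   = {on(d,b)} ∪ {clear(d), holding(f)}
          = {clear(d), holding(f), on(d,b)}

== RESULT ==
["clear(d)", "holding(f)", "on(d,b)"]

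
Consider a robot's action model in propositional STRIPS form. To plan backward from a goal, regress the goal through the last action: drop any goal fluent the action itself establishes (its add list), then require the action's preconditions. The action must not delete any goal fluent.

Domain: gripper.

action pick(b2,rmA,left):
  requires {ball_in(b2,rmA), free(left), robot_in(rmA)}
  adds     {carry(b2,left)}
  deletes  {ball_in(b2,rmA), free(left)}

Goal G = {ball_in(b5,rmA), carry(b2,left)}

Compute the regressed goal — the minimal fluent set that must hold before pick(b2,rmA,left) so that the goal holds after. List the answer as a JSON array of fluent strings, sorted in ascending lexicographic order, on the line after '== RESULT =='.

Regress:
  G ∩ del = {}  (empty — regression defined)
  G \ add = {ball_in(b5,rmA), carry(b2,left)} \ {carry(b2,left)} = {ball_in(b5,rmA)}
  ∪ pre   = {ball_in(b5,rmA)} ∪ {ball_in(b2,rmA), free(left), robot_in(rmA)}
          = {ball_in(b2,rmA), ball_in(b5,rmA), free(left), robot_in(rmA)}

== RESULT ==
["ball_in(b2,rmA)", "ball_in(b5,rmA)", "free(left)", "robot_in(rmA)"]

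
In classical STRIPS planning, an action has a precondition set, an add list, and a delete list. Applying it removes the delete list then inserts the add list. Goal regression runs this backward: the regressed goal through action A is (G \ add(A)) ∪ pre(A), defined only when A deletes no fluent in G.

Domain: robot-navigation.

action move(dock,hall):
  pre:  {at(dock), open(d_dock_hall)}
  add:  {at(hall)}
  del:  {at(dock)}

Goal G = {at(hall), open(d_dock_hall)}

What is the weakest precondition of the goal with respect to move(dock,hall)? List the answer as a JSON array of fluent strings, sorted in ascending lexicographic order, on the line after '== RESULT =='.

Compute (G \ add) ∪ pre:
  G ∩ del = {}  (empty — regression defined)
  G \ add = {at(hall), open(d_dock_hall)} \ {at(hall)} = {open(d_dock_hall)}
  ∪ pre   = {open(d_dock_hall)} ∪ {at(dock), open(d_dock_hall)}
          = {at(dock), open(d_dock_hall)}

== RESULT ==
["at(dock)", "open(d_dock_hall)"]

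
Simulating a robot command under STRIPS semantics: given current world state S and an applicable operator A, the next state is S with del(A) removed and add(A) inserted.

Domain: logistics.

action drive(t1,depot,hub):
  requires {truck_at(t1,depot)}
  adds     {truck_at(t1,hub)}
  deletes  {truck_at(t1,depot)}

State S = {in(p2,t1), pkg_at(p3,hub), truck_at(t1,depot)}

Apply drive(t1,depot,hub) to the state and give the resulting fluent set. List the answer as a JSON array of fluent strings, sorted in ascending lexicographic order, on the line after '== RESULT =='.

Progress:
  pre ⊆ S: {truck_at(t1,depot)} ⊆ S  — applicable
  S \ del = {in(p2,t1), pkg_at(p3,hub)}
  ∪ add   = {in(p2,t1), pkg_at(p3,hub), truck_at(t1,hub)}

== RESULT ==
["in(p2,t1)", "pkg_at(p3,hub)", "truck_at(t1,hub)"]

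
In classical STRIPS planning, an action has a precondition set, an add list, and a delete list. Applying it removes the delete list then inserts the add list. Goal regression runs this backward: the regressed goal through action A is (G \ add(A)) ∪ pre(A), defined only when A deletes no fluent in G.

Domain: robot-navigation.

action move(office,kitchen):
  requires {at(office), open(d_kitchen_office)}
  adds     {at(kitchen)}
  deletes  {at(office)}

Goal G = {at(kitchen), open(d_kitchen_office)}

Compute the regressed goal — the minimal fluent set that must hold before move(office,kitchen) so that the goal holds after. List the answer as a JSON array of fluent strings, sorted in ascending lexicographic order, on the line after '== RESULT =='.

Compute (G \ add) ∪ pre:
  G ∩ del = {}  (empty — regression defined)
  G \ add = {at(kitchen), open(d_kitchen_office)} \ {at(kitchen)} = {open(d_kitchen_office)}
  ∪ pre   = {open(d_kitchen_office)} ∪ {at(office), open(d_kitchen_office)}
          = {at(office), open(d_kitchen_office)}

== RESULT ==
["at(office)", "open(d_kitchen_office)"]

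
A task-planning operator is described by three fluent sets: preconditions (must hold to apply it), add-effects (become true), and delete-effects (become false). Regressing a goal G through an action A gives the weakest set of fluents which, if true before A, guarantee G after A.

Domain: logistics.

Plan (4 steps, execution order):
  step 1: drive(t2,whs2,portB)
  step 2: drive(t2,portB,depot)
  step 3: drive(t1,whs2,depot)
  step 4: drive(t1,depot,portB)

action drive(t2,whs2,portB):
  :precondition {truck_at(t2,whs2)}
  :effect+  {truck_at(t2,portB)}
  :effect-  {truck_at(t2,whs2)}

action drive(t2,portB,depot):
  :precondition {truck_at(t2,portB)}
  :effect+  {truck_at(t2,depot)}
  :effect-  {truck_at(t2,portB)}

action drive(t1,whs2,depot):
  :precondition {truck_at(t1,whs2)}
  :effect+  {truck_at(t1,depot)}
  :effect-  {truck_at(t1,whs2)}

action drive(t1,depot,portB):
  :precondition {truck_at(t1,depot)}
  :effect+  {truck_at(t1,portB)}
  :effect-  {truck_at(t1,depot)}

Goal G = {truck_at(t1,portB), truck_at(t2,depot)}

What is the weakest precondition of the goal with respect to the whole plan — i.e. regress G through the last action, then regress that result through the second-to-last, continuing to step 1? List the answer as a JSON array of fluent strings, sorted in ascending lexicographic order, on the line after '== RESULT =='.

Work backward from the goal:
  through step 4 (drive(t1,depot,portB)): drop {truck_at(t1,portB)}, keep {truck_at(t2,depot)}, require {truck_at(t1,depot)}
    → {truck_at(t1,depot), truck_at(t2,depot)}
  through step 3 (drive(t1,whs2,depot)): drop {truck_at(t1,depot)}, keep {truck_at(t2,depot)}, require {truck_at(t1,whs2)}
    → {truck_at(t1,whs2), truck_at(t2,depot)}
  through step 2 (drive(t2,portB,depot)): drop {truck_at(t2,depot)}, keep {truck_at(t1,whs2)}, require {truck_at(t2,portB)}
    → {truck_at(t1,whs2), truck_at(t2,portB)}
  through step 1 (drive(t2,whs2,portB)): drop {truck_at(t2,portB)}, keep {truck_at(t1,whs2)}, require {truck_at(t2,whs2)}
    → {truck_at(t1,whs2), truck_at(t2,whs2)}

== RESULT ==
["truck_at(t1,whs2)", "truck_at(t2,whs2)"]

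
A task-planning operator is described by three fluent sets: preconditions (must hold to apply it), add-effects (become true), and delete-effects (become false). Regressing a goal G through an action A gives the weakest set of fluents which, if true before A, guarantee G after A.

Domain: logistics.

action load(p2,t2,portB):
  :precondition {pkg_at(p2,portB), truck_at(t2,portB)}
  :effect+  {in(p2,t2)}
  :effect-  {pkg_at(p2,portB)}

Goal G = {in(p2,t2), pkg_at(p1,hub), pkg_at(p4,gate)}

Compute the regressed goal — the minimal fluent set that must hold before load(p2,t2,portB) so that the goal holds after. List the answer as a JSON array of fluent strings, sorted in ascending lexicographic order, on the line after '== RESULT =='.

Regress:
  G ∩ del = {}  (empty — regression defined)
  G \ add = {in(p2,t2), pkg_at(p1,hub), pkg_at(p4,gate)} \ {in(p2,t2)} = {pkg_at(p1,hub), pkg_at(p4,gate)}
  ∪ pre   = {pkg_at(p1,hub), pkg_at(p4,gate)} ∪ {pkg_at(p2,portB), truck_at(t2,portB)}
          = {pkg_at(p1,hub), pkg_at(p2,portB), pkg_at(p4,gate), truck_at(t2,portB)}

== RESULT ==
["pkg_at(p1,hub)", "pkg_at(p2,portB)", "pkg_at(p4,gate)", "truck_at(t2,portB)"]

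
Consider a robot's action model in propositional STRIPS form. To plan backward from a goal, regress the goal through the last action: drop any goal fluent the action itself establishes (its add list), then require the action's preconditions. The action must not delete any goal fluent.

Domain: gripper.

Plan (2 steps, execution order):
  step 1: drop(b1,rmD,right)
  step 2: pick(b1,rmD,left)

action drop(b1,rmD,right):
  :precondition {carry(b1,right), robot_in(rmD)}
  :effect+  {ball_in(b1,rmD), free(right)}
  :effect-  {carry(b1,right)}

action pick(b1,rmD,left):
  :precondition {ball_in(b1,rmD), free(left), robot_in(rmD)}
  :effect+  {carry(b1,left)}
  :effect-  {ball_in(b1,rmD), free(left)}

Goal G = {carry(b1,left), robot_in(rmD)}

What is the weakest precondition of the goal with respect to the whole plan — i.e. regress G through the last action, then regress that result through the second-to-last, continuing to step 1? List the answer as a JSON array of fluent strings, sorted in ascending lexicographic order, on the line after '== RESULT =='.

Regress step by step:
  through step 2 (pick(b1,rmD,left)): drop {carry(b1,left)}, keep {robot_in(rmD)}, require {ball_in(b1,rmD), free(left), robot_in(rmD)}
    → {ball_in(b1,rmD), free(left), robot_in(rmD)}
  through step 1 (drop(b1,rmD,right)): drop {ball_in(b1,rmD)}, keep {free(left), robot_in(rmD)}, require {carry(b1,right), robot_in(rmD)}
    → {carry(b1,right), free(left), robot_in(rmD)}

== RESULT ==
["carry(b1,right)", "free(left)", "robot_in(rmD)"]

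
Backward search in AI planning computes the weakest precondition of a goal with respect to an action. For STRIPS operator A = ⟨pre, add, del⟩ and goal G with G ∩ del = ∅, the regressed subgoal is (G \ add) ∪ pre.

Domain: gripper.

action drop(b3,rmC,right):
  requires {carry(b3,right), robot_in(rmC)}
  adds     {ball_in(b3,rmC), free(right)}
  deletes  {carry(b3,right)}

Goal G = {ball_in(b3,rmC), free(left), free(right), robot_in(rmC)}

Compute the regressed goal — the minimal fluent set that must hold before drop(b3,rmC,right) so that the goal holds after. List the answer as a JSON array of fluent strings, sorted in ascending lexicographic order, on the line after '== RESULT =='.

Regress:
  G ∩ del = {}  (empty — regression defined)
  G \ add = {ball_in(b3,rmC), free(left), free(right), robot_in(rmC)} \ {ball_in(b3,rmC), free(right)} = {free(left), robot_in(rmC)}
  ∪ pre   = {free(left), robot_in(rmC)} ∪ {carry(b3,right), robot_in(rmC)}
          = {carry(b3,right), free(left), robot_in(rmC)}

== RESULT ==
["carry(b3,right)", "free(left)", "robot_in(rmC)"]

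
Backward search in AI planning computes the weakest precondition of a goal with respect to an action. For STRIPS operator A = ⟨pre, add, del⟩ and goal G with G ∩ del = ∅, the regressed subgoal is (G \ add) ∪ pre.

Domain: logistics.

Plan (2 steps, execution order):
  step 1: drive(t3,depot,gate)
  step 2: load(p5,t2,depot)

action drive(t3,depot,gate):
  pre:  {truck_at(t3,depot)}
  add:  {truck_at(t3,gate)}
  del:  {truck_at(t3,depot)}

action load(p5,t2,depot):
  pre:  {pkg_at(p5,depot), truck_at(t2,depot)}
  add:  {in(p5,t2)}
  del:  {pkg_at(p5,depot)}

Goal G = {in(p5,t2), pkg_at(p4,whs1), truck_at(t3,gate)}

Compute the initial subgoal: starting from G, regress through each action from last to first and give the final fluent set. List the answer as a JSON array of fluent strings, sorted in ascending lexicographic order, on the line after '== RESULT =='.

Regress step by step:
  through step 2 (load(p5,t2,depot)): drop {in(p5,t2)}, keep {pkg_at(p4,whs1), truck_at(t3,gate)}, require {pkg_at(p5,depot), truck_at(t2,depot)}
    → {pkg_at(p4,whs1), pkg_at(p5,depot), truck_at(t2,depot), truck_at(t3,gate)}
  through step 1 (drive(t3,depot,gate)): drop {truck_at(t3,gate)}, keep {pkg_at(p4,whs1), pkg_at(p5,depot), truck_at(t2,depot)}, require {truck_at(t3,depot)}
    → {pkg_at(p4,whs1), pkg_at(p5,depot), truck_at(t2,depot), truck_at(t3,depot)}

== RESULT ==
["pkg_at(p4,whs1)", "pkg_at(p5,depot)", "truck_at(t2,depot)", "truck_at(t3,depot)"]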